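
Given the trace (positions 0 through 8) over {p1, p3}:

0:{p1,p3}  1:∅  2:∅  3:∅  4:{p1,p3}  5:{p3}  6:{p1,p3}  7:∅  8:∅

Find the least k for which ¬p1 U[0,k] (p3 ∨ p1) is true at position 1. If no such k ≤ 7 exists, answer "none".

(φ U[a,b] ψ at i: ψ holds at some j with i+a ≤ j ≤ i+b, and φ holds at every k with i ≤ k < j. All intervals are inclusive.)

Need earliest j ≥ 1 with (p3 ∨ p1), and ¬p1 at every k in [1,j-1].
  j=1: rhs fails.
  j=2: rhs fails.
  j=3: rhs fails.
  j=4: rhs holds; lhs holds on [1,3]. k = 3.

3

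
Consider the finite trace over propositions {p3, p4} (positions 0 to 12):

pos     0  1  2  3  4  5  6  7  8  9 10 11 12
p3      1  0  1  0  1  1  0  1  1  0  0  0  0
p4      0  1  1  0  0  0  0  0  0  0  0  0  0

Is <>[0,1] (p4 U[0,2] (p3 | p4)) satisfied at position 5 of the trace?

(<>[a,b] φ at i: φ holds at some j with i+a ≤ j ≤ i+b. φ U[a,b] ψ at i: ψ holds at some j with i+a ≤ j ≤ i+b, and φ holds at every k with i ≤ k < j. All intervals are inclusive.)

Yes

Check (p4 U[0,2] (p3 | p4)) at each j in [5,6]:
  j=5: holds
  j=6: fails
Found at j=5 → formula holds.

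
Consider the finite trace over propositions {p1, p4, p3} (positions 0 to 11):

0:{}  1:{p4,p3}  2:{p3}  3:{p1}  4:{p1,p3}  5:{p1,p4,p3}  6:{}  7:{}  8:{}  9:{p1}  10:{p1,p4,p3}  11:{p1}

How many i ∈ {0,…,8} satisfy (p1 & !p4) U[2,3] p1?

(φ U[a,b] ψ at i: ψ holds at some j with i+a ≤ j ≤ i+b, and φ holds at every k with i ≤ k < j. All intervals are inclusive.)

Evaluate at each i in [0,8]:
  i=0: ✗ (lhs fails at k=0 before rhs at j=3)
  i=1: ✗ (lhs fails at k=1 before rhs at j=3)
  i=2: ✗ (lhs fails at k=2 before rhs at j=4)
  i=3: ✓ (rhs at j=5; lhs holds on [3,4])
  i=4: ✗ (no rhs in [6,7])
  i=5: ✗ (no rhs in [7,8])
  i=6: ✗ (lhs fails at k=6 before rhs at j=9)
  i=7: ✗ (lhs fails at k=7 before rhs at j=9)
  i=8: ✗ (lhs fails at k=8 before rhs at j=10)
Positions where it holds: {3} → 1.

1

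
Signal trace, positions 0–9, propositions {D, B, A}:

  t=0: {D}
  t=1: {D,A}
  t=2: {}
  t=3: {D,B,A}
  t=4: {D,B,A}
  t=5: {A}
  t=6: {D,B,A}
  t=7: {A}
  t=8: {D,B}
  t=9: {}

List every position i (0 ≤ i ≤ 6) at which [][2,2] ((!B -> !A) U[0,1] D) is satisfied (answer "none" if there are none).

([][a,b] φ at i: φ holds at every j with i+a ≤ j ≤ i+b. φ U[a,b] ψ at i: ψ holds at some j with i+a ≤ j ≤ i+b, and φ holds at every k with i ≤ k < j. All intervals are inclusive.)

Evaluate at each i in [0,6]:
  i=0: ✓ (all of [2,2])
  i=1: ✓ (all of [3,3])
  i=2: ✓ (all of [4,4])
  i=3: ✗ (fails at j=5)
  i=4: ✓ (all of [6,6])
  i=5: ✗ (fails at j=7)
  i=6: ✓ (all of [8,8])

0, 1, 2, 4, 6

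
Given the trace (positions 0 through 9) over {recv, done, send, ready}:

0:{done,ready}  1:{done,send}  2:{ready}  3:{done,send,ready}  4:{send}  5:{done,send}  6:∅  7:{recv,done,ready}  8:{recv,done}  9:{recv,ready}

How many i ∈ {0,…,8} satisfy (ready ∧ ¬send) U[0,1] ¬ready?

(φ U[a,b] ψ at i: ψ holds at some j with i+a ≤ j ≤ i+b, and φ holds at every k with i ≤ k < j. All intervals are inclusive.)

7

Evaluate at each i in [0,8]:
  i=0: ✓ (rhs at j=1; lhs holds on [0,0])
  i=1: ✓ (rhs at j=1)
  i=2: ✗ (no rhs in [2,3])
  i=3: ✗ (lhs fails at k=3 before rhs at j=4)
  i=4: ✓ (rhs at j=4)
  i=5: ✓ (rhs at j=5)
  i=6: ✓ (rhs at j=6)
  i=7: ✓ (rhs at j=8; lhs holds on [7,7])
  i=8: ✓ (rhs at j=8)
Positions where it holds: {0, 1, 4, 5, 6, 7, 8} → 7.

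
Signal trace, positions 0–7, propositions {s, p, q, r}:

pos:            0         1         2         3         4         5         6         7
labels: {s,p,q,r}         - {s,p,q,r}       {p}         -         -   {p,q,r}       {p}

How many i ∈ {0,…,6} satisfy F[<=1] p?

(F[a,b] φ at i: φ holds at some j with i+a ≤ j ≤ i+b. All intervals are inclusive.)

6

Evaluate at each i in [0,6]:
  i=0: ✓ (witness j=0)
  i=1: ✓ (witness j=2)
  i=2: ✓ (witness j=2)
  i=3: ✓ (witness j=3)
  i=4: ✗ (none in [4,5])
  i=5: ✓ (witness j=6)
  i=6: ✓ (witness j=6)
Positions where it holds: {0, 1, 2, 3, 5, 6} → 6.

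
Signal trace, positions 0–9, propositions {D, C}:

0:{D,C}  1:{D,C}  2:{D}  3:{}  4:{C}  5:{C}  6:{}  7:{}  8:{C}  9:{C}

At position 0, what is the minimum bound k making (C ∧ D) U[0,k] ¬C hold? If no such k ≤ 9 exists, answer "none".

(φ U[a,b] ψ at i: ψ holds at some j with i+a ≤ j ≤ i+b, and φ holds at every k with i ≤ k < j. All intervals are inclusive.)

2

Need earliest j ≥ 0 with ¬C, and (C ∧ D) at every k in [0,j-1].
  j=0: rhs fails.
  j=1: rhs fails.
  j=2: rhs holds; lhs holds on [0,1]. k = 2.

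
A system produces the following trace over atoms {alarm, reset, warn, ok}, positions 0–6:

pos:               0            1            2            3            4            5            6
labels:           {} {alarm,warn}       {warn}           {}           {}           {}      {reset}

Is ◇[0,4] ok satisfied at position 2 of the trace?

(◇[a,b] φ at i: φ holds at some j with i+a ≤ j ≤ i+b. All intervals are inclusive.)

Check ok at each j in [2,6]:
  j=2: false
  j=3: false
  j=4: false
  j=5: false
  j=6: false
No position in the window satisfies it → formula fails.

False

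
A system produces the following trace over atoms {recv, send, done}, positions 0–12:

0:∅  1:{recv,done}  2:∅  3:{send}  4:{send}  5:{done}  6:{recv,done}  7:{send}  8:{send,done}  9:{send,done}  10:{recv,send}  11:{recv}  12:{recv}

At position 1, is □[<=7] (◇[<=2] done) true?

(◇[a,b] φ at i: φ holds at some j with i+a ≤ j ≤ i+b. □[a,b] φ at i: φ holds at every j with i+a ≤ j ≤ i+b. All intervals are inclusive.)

Does not hold

Check ◇[<=2] done at every j in [1,8]:
  j=1: holds (witness at 1)
  j=2: fails (none in [2,4])
  j=3: holds (witness at 5)
  j=4: holds (witness at 5)
  j=5: holds (witness at 5)
  j=6: holds (witness at 6)
  j=7: holds (witness at 8)
  j=8: holds (witness at 8)
Fails at j=2 → formula fails.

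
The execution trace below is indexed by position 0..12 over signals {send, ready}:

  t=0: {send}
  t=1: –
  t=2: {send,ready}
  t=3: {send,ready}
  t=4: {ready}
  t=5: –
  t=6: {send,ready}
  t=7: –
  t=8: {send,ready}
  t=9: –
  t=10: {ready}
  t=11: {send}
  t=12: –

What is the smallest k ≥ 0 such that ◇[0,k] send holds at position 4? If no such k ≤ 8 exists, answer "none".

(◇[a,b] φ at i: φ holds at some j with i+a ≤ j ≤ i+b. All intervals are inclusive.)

2

Scan j = 4,5,… for send:
  j=4: fails
  j=5: fails
  j=6: holds
First hit at j=6, so smallest k = 6-4 = 2.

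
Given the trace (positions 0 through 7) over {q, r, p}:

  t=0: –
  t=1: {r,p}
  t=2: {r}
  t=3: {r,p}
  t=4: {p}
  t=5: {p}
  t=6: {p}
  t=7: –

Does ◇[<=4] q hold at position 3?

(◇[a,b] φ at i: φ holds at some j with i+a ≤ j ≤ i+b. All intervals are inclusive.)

No

Check q at each j in [3,7]:
  j=3: false
  j=4: false
  j=5: false
  j=6: false
  j=7: false
No position in the window satisfies it → formula fails.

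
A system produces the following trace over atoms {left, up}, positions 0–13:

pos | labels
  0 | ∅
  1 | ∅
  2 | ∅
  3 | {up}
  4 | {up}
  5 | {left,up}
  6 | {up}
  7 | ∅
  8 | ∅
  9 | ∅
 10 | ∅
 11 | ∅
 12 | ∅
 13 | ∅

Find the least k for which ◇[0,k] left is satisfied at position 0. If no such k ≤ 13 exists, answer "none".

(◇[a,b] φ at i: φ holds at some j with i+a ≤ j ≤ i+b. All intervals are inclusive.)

Scan j = 0,1,… for left:
  j=0: fails
  j=1: fails
  j=2: fails
  j=3: fails
  j=4: fails
  j=5: holds
First hit at j=5, so smallest k = 5-0 = 5.

5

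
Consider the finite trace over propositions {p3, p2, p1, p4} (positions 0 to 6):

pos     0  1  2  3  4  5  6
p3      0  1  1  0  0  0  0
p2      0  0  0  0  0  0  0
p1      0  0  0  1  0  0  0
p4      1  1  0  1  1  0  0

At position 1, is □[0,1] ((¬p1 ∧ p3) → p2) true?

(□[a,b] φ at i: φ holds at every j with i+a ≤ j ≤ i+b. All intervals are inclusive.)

Check ((¬p1 ∧ p3) → p2) at every j in [1,2]:
  j=1: antecedent true; consequent false → ✗
  j=2: antecedent true; consequent false → ✗
Fails at j=1 → formula fails.

False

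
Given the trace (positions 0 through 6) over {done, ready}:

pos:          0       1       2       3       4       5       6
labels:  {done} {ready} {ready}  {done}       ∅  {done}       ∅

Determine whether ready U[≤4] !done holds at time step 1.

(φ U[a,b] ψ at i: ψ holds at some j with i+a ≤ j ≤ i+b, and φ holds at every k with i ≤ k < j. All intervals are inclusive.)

Yes

Need some j in [1,5] with !done, and ready at every k in [1,j-1].
  j=1: !done holds; no prefix to check → satisfied.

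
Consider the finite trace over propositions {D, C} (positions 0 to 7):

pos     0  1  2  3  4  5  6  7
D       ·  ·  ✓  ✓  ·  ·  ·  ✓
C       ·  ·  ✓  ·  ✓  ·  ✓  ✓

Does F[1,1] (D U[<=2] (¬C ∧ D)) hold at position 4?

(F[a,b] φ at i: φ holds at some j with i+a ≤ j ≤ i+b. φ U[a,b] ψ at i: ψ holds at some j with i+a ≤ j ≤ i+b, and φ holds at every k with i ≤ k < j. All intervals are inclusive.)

Does not hold

Check (D U[<=2] (¬C ∧ D)) at each j in [5,5]:
  j=5: fails
No position in the window satisfies it → formula fails.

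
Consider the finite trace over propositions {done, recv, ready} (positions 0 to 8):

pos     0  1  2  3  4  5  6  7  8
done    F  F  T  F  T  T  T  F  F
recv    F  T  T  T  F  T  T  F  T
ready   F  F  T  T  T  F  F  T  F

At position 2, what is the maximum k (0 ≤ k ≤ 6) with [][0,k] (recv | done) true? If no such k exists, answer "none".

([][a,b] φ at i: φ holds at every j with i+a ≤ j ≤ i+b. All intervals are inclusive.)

(recv | done) must hold from j=2 onward; find where it first fails.
  j=2: holds
  j=3: holds
  j=4: holds
  j=5: holds
  j=6: holds
  j=7: fails
Holds on [2,6], so largest k = 4.

4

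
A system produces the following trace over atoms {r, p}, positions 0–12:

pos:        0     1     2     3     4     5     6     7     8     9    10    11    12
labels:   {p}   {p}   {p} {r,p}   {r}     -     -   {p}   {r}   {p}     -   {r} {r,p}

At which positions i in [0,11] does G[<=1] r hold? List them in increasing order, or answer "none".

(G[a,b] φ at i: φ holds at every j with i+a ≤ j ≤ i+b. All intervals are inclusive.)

3, 11

Evaluate at each i in [0,11]:
  i=0: ✗ (fails at j=0)
  i=1: ✗ (fails at j=1)
  i=2: ✗ (fails at j=2)
  i=3: ✓ (all of [3,4])
  i=4: ✗ (fails at j=5)
  i=5: ✗ (fails at j=5)
  i=6: ✗ (fails at j=6)
  i=7: ✗ (fails at j=7)
  i=8: ✗ (fails at j=9)
  i=9: ✗ (fails at j=9)
  i=10: ✗ (fails at j=10)
  i=11: ✓ (all of [11,12])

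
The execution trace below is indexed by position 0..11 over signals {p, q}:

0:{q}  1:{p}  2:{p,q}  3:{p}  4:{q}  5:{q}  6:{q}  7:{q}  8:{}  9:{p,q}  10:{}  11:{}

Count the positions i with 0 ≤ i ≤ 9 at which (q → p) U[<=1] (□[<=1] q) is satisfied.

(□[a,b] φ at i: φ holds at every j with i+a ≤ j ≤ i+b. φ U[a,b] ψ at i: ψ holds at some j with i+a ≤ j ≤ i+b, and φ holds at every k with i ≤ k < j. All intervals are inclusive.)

Evaluate at each i in [0,9]:
  i=0: ✗ (no rhs in [0,1])
  i=1: ✗ (no rhs in [1,2])
  i=2: ✗ (no rhs in [2,3])
  i=3: ✓ (rhs at j=4; lhs holds on [3,3])
  i=4: ✓ (rhs at j=4)
  i=5: ✓ (rhs at j=5)
  i=6: ✓ (rhs at j=6)
  i=7: ✗ (no rhs in [7,8])
  i=8: ✗ (no rhs in [8,9])
  i=9: ✗ (no rhs in [9,10])
Positions where it holds: {3, 4, 5, 6} → 4.

4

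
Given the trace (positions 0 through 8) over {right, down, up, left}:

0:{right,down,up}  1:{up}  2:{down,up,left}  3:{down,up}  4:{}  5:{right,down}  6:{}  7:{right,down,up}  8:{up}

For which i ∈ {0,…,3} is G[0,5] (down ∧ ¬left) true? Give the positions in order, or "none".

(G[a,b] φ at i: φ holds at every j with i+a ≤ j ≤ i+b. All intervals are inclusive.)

Evaluate at each i in [0,3]:
  i=0: ✗ (fails at j=1)
  i=1: ✗ (fails at j=1)
  i=2: ✗ (fails at j=2)
  i=3: ✗ (fails at j=4)

none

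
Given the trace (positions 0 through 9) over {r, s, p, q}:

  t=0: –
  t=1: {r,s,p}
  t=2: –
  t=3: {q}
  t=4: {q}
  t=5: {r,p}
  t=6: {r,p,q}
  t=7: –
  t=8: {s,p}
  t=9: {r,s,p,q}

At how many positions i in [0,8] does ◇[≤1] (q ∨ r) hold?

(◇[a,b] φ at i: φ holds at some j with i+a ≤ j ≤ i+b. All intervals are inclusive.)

Evaluate at each i in [0,8]:
  i=0: ✓ (witness j=1)
  i=1: ✓ (witness j=1)
  i=2: ✓ (witness j=3)
  i=3: ✓ (witness j=3)
  i=4: ✓ (witness j=4)
  i=5: ✓ (witness j=5)
  i=6: ✓ (witness j=6)
  i=7: ✗ (none in [7,8])
  i=8: ✓ (witness j=9)
Positions where it holds: {0, 1, 2, 3, 4, 5, 6, 8} → 8.

8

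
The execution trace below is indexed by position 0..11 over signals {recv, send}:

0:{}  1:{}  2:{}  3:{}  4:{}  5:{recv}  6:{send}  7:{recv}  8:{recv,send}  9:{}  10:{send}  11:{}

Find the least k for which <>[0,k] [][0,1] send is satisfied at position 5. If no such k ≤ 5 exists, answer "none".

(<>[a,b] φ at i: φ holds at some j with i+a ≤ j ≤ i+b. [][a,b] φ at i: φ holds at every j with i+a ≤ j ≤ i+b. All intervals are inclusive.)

none

Scan j = 5,6,… for [][0,1] send:
  j=5: fails
  j=6: fails
  j=7: fails
  j=8: fails
  j=9: fails
  j=10: fails
No j in [5,10] satisfies it → none.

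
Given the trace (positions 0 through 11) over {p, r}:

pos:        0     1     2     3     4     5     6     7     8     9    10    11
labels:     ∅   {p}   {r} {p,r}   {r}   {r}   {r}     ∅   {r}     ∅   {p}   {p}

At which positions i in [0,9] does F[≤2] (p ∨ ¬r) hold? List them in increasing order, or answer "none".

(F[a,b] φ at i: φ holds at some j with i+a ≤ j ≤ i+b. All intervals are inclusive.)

Evaluate at each i in [0,9]:
  i=0: ✓ (witness j=0)
  i=1: ✓ (witness j=1)
  i=2: ✓ (witness j=3)
  i=3: ✓ (witness j=3)
  i=4: ✗ (none in [4,6])
  i=5: ✓ (witness j=7)
  i=6: ✓ (witness j=7)
  i=7: ✓ (witness j=7)
  i=8: ✓ (witness j=9)
  i=9: ✓ (witness j=9)

0, 1, 2, 3, 5, 6, 7, 8, 9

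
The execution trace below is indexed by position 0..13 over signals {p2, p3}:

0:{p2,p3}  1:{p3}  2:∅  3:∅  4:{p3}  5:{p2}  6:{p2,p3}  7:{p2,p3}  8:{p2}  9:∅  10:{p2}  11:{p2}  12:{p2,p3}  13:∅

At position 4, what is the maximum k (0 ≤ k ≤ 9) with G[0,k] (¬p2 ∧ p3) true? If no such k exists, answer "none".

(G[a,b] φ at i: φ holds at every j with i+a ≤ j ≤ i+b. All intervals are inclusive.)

0

(¬p2 ∧ p3) must hold from j=4 onward; find where it first fails.
  j=4: holds
  j=5: fails
Holds on [4,4], so largest k = 0.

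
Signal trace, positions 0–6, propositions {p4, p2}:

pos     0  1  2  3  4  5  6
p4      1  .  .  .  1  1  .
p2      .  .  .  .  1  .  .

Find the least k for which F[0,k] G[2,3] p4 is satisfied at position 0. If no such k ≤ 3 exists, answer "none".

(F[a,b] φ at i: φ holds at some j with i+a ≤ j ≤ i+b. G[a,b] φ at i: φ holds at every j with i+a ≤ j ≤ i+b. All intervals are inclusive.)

Scan j = 0,1,… for G[2,3] p4:
  j=0: fails
  j=1: fails
  j=2: holds
First hit at j=2, so smallest k = 2-0 = 2.

2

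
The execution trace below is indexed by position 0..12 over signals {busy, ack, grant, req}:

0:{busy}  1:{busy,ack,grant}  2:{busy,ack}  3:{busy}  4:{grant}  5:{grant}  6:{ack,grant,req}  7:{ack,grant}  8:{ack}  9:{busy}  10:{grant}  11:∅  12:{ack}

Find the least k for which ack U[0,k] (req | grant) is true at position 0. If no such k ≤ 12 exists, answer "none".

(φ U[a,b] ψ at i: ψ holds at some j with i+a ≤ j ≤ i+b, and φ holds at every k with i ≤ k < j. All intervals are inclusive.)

Need earliest j ≥ 0 with (req | grant), and ack at every k in [0,j-1].
  j=0: rhs fails.
  j=1: rhs holds but lhs fails at k=0.
  j=2: rhs fails.
  j=3: rhs fails.
  j=4: rhs holds but lhs fails at k=0.
  j=5: rhs holds but lhs fails at k=0.
  j=6: rhs holds but lhs fails at k=0.
  j=7: rhs holds but lhs fails at k=0.
  j=8: rhs fails.
  j=9: rhs fails.
  j=10: rhs holds but lhs fails at k=0.
  j=11: rhs fails.
  j=12: rhs fails.
No witness within the range → none.

none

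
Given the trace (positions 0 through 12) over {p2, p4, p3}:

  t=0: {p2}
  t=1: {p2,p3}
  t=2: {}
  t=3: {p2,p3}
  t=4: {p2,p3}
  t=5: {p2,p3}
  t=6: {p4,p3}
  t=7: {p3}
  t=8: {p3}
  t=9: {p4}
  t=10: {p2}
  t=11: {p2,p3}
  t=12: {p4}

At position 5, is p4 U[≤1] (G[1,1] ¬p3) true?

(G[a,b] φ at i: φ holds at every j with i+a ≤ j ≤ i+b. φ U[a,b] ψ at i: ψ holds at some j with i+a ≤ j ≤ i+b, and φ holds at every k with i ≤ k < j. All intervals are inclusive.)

Need some j in [5,6] with G[1,1] ¬p3, and p4 at every k in [5,j-1].
  j=5: G[1,1] ¬p3 — fails at 6.
  j=6: G[1,1] ¬p3 — fails at 7.
No j in the window works → until fails.

No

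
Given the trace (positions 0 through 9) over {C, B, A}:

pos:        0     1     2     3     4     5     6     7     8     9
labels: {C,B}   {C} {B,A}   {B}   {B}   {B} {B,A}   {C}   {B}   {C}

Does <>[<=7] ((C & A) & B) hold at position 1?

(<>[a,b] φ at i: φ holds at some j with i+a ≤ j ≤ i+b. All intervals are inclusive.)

Check ((C & A) & B) at each j in [1,8]:
  j=1: false
  j=2: false
  j=3: false
  j=4: false
  j=5: false
  j=6: false
  j=7: false
  j=8: false
No position in the window satisfies it → formula fails.

False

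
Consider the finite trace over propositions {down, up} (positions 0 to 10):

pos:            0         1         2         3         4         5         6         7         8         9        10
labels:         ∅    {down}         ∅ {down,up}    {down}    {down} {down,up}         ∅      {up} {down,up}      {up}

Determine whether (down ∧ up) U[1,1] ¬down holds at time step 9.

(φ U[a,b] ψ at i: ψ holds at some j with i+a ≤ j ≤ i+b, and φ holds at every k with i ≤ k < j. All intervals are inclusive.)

Need some j in [10,10] with ¬down, and (down ∧ up) at every k in [9,j-1].
  j=10: ¬down holds; (down ∧ up) holds at every k in [9,9] → satisfied.

Yes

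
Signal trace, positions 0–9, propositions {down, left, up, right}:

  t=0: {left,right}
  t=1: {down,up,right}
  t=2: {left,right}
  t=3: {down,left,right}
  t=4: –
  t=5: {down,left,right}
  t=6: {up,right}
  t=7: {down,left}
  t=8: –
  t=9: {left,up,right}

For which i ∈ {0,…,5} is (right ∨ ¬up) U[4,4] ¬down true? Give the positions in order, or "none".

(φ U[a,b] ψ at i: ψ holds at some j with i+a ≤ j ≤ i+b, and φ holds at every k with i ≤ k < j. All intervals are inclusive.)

Evaluate at each i in [0,5]:
  i=0: ✓ (rhs at j=4; lhs holds on [0,3])
  i=1: ✗ (no rhs in [5,5])
  i=2: ✓ (rhs at j=6; lhs holds on [2,5])
  i=3: ✗ (no rhs in [7,7])
  i=4: ✓ (rhs at j=8; lhs holds on [4,7])
  i=5: ✓ (rhs at j=9; lhs holds on [5,8])

0, 2, 4, 5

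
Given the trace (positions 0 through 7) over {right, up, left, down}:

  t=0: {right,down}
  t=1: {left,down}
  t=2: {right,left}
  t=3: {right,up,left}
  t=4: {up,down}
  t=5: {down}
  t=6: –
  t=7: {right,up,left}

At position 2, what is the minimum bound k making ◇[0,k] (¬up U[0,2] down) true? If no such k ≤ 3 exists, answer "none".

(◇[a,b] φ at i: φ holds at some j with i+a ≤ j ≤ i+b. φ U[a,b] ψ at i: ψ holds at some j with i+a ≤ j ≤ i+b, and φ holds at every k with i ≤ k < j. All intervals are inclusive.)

2

Scan j = 2,3,… for (¬up U[0,2] down):
  j=2: fails
  j=3: fails
  j=4: holds
First hit at j=4, so smallest k = 4-2 = 2.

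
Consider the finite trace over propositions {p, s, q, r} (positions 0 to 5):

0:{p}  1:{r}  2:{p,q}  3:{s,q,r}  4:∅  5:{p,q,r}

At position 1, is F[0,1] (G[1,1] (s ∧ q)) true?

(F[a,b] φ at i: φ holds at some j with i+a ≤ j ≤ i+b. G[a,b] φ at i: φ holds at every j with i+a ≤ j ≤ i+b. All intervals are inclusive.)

True

Check G[1,1] (s ∧ q) at each j in [1,2]:
  j=1: fails at 2
  j=2: holds on [3,3]
Found at j=2 → formula holds.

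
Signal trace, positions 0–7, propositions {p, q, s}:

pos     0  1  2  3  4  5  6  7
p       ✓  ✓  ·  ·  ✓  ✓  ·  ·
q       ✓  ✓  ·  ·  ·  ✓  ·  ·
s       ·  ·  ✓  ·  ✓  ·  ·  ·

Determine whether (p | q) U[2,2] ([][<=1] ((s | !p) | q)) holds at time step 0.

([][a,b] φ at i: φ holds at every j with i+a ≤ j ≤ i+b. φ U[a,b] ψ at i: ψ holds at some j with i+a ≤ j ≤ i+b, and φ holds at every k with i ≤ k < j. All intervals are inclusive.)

Holds

Need some j in [2,2] with [][<=1] ((s | !p) | q), and (p | q) at every k in [0,j-1].
  j=2: [][<=1] ((s | !p) | q) holds; (p | q) holds at every k in [0,1] → satisfied.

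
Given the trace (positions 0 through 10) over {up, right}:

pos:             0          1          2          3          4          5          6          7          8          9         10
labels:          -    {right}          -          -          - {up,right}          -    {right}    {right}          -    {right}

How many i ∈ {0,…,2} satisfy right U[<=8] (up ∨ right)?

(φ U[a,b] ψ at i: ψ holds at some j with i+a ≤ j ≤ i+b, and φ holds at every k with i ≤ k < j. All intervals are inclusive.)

1

Evaluate at each i in [0,2]:
  i=0: ✗ (lhs fails at k=0 before rhs at j=1)
  i=1: ✓ (rhs at j=1)
  i=2: ✗ (lhs fails at k=2 before rhs at j=5)
Positions where it holds: {1} → 1.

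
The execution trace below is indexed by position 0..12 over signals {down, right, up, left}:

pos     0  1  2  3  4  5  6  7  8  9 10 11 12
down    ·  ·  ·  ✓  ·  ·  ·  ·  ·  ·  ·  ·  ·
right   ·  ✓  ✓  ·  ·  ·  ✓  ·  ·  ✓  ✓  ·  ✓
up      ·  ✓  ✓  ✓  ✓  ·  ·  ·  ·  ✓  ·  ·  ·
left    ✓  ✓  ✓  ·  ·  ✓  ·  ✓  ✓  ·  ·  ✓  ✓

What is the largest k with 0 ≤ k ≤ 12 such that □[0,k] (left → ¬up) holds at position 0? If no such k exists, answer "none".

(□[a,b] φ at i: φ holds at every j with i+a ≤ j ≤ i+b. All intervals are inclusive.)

0

(left → ¬up) must hold from j=0 onward; find where it first fails.
  j=0: holds
  j=1: fails
Holds on [0,0], so largest k = 0.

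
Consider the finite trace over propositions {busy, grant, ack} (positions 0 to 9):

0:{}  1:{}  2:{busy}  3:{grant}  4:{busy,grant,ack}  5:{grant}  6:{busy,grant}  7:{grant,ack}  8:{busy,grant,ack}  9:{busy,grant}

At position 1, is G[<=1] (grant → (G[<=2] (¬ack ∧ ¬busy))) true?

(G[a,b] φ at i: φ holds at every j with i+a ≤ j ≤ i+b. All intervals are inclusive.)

True

Check (grant → (G[<=2] (¬ack ∧ ¬busy))) at every j in [1,2]:
  j=1: antecedent false → ✓
  j=2: antecedent false → ✓
All positions satisfy it → formula holds.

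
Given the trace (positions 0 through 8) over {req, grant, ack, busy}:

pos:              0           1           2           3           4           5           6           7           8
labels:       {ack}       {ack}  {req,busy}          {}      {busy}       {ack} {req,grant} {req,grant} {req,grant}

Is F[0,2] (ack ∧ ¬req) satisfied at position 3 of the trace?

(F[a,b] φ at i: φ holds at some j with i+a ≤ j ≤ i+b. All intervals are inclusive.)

Check (ack ∧ ¬req) at each j in [3,5]:
  j=3: false
  j=4: false
  j=5: true
Found at j=5 → formula holds.

Yes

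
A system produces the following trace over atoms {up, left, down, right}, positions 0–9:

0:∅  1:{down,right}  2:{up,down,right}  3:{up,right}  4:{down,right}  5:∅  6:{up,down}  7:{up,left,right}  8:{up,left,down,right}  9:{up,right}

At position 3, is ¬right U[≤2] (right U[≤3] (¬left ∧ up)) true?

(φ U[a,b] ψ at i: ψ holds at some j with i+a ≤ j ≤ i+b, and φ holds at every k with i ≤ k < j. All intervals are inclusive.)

Need some j in [3,5] with (right U[≤3] (¬left ∧ up)), and ¬right at every k in [3,j-1].
  j=3: (right U[≤3] (¬left ∧ up)) holds; no prefix to check → satisfied.

Yes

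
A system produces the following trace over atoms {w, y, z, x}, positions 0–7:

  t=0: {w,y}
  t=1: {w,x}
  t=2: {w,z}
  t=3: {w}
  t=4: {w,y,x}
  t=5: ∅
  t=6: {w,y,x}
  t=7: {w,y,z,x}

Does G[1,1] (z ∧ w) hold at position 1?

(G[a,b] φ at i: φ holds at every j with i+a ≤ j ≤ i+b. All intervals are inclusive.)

Holds

Check (z ∧ w) at every j in [2,2]:
  j=2: true
All positions satisfy it → formula holds.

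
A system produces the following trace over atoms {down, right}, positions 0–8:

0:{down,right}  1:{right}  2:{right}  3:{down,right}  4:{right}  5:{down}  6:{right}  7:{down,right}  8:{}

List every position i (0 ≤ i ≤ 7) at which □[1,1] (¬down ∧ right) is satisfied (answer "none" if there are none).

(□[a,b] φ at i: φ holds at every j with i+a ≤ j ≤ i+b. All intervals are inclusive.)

0, 1, 3, 5

Evaluate at each i in [0,7]:
  i=0: ✓ (all of [1,1])
  i=1: ✓ (all of [2,2])
  i=2: ✗ (fails at j=3)
  i=3: ✓ (all of [4,4])
  i=4: ✗ (fails at j=5)
  i=5: ✓ (all of [6,6])
  i=6: ✗ (fails at j=7)
  i=7: ✗ (fails at j=8)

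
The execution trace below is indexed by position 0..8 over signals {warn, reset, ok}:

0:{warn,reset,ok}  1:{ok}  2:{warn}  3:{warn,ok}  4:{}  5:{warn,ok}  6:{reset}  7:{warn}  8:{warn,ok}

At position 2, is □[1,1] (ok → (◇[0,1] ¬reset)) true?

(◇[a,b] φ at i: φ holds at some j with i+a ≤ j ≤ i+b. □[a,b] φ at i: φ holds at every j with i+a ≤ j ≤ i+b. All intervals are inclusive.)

Yes

Check (ok → (◇[0,1] ¬reset)) at every j in [3,3]:
  j=3: antecedent true; consequent holds (witness at 3) → ✓
All positions satisfy it → formula holds.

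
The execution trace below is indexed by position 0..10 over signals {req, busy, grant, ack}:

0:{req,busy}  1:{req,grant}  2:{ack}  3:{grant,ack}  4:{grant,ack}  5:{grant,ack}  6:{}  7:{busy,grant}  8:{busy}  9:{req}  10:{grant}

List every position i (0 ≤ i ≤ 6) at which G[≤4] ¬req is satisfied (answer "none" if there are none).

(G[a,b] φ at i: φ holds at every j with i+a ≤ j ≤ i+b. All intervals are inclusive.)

Evaluate at each i in [0,6]:
  i=0: ✗ (fails at j=0)
  i=1: ✗ (fails at j=1)
  i=2: ✓ (all of [2,6])
  i=3: ✓ (all of [3,7])
  i=4: ✓ (all of [4,8])
  i=5: ✗ (fails at j=9)
  i=6: ✗ (fails at j=9)

2, 3, 4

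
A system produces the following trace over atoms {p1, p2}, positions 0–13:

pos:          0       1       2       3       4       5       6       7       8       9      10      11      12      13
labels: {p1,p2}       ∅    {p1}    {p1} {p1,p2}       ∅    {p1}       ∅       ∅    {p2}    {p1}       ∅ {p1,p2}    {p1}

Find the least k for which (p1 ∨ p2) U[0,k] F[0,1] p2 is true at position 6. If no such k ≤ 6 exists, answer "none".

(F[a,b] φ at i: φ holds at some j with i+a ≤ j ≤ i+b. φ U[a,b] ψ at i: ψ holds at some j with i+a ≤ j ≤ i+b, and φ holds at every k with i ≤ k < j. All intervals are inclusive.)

none

Need earliest j ≥ 6 with F[0,1] p2, and (p1 ∨ p2) at every k in [6,j-1].
  j=6: rhs fails.
  j=7: rhs fails.
  j=8: rhs holds but lhs fails at k=7.
  j=9: rhs holds but lhs fails at k=7.
  j=10: rhs fails.
  j=11: rhs holds but lhs fails at k=7.
  j=12: rhs holds but lhs fails at k=7.
No witness within the range → none.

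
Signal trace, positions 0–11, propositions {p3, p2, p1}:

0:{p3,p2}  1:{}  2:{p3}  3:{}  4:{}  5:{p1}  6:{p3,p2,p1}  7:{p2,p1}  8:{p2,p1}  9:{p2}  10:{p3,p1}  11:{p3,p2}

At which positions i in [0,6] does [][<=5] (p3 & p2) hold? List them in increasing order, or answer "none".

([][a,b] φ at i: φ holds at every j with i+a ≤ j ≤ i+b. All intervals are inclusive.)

Evaluate at each i in [0,6]:
  i=0: ✗ (fails at j=1)
  i=1: ✗ (fails at j=1)
  i=2: ✗ (fails at j=2)
  i=3: ✗ (fails at j=3)
  i=4: ✗ (fails at j=4)
  i=5: ✗ (fails at j=5)
  i=6: ✗ (fails at j=7)

none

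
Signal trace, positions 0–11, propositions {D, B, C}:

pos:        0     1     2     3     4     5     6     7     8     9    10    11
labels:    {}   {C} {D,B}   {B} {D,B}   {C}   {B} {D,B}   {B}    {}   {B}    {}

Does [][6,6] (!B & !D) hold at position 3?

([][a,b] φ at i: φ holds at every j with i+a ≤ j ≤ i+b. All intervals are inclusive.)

Check (!B & !D) at every j in [9,9]:
  j=9: true
All positions satisfy it → formula holds.

Yes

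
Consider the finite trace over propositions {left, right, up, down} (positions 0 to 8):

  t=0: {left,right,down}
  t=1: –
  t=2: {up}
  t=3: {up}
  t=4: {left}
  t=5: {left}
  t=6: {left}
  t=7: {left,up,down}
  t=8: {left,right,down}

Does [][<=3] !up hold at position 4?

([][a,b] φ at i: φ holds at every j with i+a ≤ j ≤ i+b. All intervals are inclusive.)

Check !up at every j in [4,7]:
  j=4: true
  j=5: true
  j=6: true
  j=7: false
Fails at j=7 → formula fails.

No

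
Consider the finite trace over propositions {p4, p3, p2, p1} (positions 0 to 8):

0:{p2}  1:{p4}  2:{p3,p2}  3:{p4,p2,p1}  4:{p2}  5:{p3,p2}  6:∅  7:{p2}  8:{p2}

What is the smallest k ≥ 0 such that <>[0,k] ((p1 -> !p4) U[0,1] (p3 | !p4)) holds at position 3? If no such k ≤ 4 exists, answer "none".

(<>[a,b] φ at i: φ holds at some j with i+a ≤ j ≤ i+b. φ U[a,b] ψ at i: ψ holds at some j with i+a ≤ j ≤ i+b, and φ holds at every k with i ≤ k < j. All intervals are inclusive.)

1

Scan j = 3,4,… for ((p1 -> !p4) U[0,1] (p3 | !p4)):
  j=3: fails
  j=4: holds
First hit at j=4, so smallest k = 4-3 = 1.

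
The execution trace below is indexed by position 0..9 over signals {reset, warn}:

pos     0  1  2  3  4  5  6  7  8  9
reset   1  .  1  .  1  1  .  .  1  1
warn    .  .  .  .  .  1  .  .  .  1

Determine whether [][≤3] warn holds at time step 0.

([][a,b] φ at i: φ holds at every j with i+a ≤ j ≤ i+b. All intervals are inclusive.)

False

Check warn at every j in [0,3]:
  j=0: false
  j=1: false
  j=2: false
  j=3: false
Fails at j=0 → formula fails.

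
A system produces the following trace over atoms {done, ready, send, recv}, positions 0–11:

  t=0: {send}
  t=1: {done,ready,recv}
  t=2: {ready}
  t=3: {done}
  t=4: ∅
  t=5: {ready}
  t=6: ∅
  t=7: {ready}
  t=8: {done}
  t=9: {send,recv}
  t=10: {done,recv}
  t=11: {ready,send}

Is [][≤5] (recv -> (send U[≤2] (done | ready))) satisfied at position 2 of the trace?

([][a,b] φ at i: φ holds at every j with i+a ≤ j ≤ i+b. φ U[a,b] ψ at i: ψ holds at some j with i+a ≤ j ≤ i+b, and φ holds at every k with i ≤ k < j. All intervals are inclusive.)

Check (recv -> (send U[≤2] (done | ready))) at every j in [2,7]:
  j=2: antecedent false → ✓
  j=3: antecedent false → ✓
  j=4: antecedent false → ✓
  j=5: antecedent false → ✓
  j=6: antecedent false → ✓
  j=7: antecedent false → ✓
All positions satisfy it → formula holds.

Yes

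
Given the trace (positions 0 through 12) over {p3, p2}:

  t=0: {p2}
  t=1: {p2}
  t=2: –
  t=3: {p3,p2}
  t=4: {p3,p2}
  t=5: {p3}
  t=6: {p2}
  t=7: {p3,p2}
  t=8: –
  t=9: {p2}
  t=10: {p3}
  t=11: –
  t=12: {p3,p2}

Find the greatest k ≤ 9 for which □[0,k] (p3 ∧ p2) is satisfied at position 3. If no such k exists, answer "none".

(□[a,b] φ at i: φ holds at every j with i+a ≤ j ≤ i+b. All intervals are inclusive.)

(p3 ∧ p2) must hold from j=3 onward; find where it first fails.
  j=3: holds
  j=4: holds
  j=5: fails
Holds on [3,4], so largest k = 1.

1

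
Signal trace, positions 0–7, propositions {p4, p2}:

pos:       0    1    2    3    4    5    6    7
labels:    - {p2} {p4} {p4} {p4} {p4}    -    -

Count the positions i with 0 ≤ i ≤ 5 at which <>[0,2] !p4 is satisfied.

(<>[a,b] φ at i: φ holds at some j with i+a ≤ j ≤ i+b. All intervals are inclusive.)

4

Evaluate at each i in [0,5]:
  i=0: ✓ (witness j=0)
  i=1: ✓ (witness j=1)
  i=2: ✗ (none in [2,4])
  i=3: ✗ (none in [3,5])
  i=4: ✓ (witness j=6)
  i=5: ✓ (witness j=6)
Positions where it holds: {0, 1, 4, 5} → 4.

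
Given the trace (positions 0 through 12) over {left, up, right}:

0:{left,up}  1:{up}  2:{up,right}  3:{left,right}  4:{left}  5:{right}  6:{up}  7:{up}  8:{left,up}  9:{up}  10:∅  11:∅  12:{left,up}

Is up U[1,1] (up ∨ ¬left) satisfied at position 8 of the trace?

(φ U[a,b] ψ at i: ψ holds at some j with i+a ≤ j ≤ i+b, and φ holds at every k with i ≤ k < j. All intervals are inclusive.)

Need some j in [9,9] with (up ∨ ¬left), and up at every k in [8,j-1].
  j=9: (up ∨ ¬left) holds; up holds at every k in [8,8] → satisfied.

Yes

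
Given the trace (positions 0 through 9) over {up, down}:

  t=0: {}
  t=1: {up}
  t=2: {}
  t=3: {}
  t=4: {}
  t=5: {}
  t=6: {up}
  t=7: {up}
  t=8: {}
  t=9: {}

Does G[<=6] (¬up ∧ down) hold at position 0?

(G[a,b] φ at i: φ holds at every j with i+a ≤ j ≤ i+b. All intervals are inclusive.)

Check (¬up ∧ down) at every j in [0,6]:
  j=0: false
  j=1: false
  j=2: false
  j=3: false
  j=4: false
  j=5: false
  j=6: false
Fails at j=0 → formula fails.

Does not hold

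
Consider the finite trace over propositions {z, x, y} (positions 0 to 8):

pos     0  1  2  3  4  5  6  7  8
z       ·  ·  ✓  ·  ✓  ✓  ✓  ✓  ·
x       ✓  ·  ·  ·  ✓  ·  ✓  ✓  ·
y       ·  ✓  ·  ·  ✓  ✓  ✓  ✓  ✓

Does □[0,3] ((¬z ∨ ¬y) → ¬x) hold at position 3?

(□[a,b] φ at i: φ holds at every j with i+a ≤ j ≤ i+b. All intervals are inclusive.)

Holds

Check ((¬z ∨ ¬y) → ¬x) at every j in [3,6]:
  j=3: antecedent true; consequent true → ✓
  j=4: antecedent false → ✓
  j=5: antecedent false → ✓
  j=6: antecedent false → ✓
All positions satisfy it → formula holds.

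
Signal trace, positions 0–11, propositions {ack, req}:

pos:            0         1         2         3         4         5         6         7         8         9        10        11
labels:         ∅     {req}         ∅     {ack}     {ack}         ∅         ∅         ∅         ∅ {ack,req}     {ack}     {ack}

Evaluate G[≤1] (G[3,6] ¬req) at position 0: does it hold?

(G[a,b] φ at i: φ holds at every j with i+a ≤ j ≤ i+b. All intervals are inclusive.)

Holds

Check G[3,6] ¬req at every j in [0,1]:
  j=0: holds on [3,6]
  j=1: holds on [4,7]
All positions satisfy it → formula holds.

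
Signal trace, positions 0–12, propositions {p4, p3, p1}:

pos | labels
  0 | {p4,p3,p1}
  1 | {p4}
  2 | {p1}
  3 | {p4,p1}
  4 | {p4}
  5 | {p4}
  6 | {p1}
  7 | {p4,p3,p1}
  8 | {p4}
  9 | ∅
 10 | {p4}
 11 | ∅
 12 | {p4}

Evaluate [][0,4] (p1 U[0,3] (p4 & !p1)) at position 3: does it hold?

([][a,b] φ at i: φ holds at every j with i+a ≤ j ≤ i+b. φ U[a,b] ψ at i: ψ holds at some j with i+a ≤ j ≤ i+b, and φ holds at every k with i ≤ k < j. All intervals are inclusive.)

Check (p1 U[0,3] (p4 & !p1)) at every j in [3,7]:
  j=3: holds
  j=4: holds
  j=5: holds
  j=6: holds
  j=7: holds
All positions satisfy it → formula holds.

True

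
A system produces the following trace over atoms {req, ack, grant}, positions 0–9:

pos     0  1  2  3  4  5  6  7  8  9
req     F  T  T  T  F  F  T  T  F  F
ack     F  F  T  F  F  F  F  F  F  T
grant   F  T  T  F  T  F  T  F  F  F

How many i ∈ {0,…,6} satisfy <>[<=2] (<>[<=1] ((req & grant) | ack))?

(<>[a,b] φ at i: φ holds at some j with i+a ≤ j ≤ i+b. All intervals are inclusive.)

7

Evaluate at each i in [0,6]:
  i=0: ✓ (witness j=0)
  i=1: ✓ (witness j=1)
  i=2: ✓ (witness j=2)
  i=3: ✓ (witness j=5)
  i=4: ✓ (witness j=5)
  i=5: ✓ (witness j=5)
  i=6: ✓ (witness j=6)
Positions where it holds: {0, 1, 2, 3, 4, 5, 6} → 7.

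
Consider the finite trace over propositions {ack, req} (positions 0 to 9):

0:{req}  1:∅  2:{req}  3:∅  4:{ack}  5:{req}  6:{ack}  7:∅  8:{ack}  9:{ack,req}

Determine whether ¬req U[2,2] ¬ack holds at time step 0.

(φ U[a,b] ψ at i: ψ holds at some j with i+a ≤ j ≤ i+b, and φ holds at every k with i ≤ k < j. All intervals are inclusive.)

False

Need some j in [2,2] with ¬ack, and ¬req at every k in [0,j-1].
  j=2: ¬ack holds, but ¬req fails at k=0 → not this j.
No j in the window works → until fails.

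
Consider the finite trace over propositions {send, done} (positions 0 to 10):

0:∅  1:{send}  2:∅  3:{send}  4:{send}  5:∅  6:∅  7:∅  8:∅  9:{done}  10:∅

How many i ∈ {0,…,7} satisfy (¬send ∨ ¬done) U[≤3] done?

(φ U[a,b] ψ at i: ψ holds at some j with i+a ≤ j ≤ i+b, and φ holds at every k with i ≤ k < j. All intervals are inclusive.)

Evaluate at each i in [0,7]:
  i=0: ✗ (no rhs in [0,3])
  i=1: ✗ (no rhs in [1,4])
  i=2: ✗ (no rhs in [2,5])
  i=3: ✗ (no rhs in [3,6])
  i=4: ✗ (no rhs in [4,7])
  i=5: ✗ (no rhs in [5,8])
  i=6: ✓ (rhs at j=9; lhs holds on [6,8])
  i=7: ✓ (rhs at j=9; lhs holds on [7,8])
Positions where it holds: {6, 7} → 2.

2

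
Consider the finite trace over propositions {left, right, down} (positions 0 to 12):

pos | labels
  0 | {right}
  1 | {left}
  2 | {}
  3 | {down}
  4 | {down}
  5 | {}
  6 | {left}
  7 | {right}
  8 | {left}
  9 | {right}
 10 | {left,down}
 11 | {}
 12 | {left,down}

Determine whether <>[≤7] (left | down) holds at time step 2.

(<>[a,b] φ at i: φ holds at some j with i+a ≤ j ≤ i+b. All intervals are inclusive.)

Yes

Check (left | down) at each j in [2,9]:
  j=2: false
  j=3: true
  j=4: true
  j=5: false
  j=6: true
  j=7: false
  j=8: true
  j=9: false
Found at j=3 → formula holds.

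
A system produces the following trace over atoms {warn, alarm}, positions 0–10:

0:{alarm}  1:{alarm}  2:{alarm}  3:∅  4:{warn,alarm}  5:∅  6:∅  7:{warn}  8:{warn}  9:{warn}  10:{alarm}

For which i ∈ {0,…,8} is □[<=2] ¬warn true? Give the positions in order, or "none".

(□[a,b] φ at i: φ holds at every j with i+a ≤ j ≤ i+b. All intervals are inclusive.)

Evaluate at each i in [0,8]:
  i=0: ✓ (all of [0,2])
  i=1: ✓ (all of [1,3])
  i=2: ✗ (fails at j=4)
  i=3: ✗ (fails at j=4)
  i=4: ✗ (fails at j=4)
  i=5: ✗ (fails at j=7)
  i=6: ✗ (fails at j=7)
  i=7: ✗ (fails at j=7)
  i=8: ✗ (fails at j=8)

0, 1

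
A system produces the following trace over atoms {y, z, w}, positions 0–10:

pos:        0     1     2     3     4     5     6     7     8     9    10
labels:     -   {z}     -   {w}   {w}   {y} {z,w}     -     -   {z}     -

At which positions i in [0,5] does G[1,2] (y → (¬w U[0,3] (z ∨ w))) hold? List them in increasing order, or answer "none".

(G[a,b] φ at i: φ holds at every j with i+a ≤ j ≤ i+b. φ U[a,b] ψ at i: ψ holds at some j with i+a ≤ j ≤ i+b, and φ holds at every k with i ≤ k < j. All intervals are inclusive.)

Evaluate at each i in [0,5]:
  i=0: ✓ (all of [1,2])
  i=1: ✓ (all of [2,3])
  i=2: ✓ (all of [3,4])
  i=3: ✓ (all of [4,5])
  i=4: ✓ (all of [5,6])
  i=5: ✓ (all of [6,7])

0, 1, 2, 3, 4, 5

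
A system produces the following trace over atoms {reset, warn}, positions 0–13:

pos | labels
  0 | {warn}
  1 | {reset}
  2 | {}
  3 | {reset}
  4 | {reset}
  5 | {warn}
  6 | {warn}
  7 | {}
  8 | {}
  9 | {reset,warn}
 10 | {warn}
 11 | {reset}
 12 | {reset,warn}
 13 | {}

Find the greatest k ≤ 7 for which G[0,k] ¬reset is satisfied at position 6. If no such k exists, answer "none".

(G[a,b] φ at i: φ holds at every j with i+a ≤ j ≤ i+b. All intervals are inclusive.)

¬reset must hold from j=6 onward; find where it first fails.
  j=6: holds
  j=7: holds
  j=8: holds
  j=9: fails
Holds on [6,8], so largest k = 2.

2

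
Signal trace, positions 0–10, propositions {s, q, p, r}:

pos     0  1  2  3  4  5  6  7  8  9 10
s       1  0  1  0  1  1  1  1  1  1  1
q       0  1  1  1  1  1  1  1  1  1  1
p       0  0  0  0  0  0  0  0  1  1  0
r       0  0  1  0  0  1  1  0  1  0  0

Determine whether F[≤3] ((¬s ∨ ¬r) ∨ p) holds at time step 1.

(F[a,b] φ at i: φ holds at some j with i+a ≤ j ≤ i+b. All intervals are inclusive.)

Check ((¬s ∨ ¬r) ∨ p) at each j in [1,4]:
  j=1: true
  j=2: false
  j=3: true
  j=4: true
Found at j=1 → formula holds.

Holds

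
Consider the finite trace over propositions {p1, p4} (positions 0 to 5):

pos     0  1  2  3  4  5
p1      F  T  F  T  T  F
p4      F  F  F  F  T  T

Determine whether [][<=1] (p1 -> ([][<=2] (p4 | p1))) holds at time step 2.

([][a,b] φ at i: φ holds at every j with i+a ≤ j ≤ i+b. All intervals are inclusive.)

True

Check (p1 -> ([][<=2] (p4 | p1))) at every j in [2,3]:
  j=2: antecedent false → ✓
  j=3: antecedent true; consequent holds on [3,5] → ✓
All positions satisfy it → formula holds.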